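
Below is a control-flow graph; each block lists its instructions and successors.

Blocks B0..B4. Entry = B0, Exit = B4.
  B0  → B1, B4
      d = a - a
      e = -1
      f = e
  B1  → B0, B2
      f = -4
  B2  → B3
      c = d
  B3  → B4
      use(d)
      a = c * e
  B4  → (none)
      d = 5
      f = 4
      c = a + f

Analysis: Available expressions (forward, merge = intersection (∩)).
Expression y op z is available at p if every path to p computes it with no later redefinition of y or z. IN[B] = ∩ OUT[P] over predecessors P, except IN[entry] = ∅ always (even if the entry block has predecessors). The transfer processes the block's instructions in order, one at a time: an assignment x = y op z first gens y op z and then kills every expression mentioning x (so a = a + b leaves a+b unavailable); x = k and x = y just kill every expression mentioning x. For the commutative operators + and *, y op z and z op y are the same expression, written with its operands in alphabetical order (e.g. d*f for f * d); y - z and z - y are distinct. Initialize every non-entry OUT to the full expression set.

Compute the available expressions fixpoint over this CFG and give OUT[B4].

Converged values:
  B0:   IN={}   OUT={a-a}
  B1:   IN={a-a}   OUT={a-a}
  B2:   IN={a-a}   OUT={a-a}
  B3:   IN={a-a}   OUT={c*e}
  B4:   IN={}   OUT={a+f}

Merge at B4: IN[B4] = OUT[B0] ∩ OUT[B3] = {}
Applying B4's transfer function to that IN value gives OUT[B4] (row B4 above).

Answer: {a+f}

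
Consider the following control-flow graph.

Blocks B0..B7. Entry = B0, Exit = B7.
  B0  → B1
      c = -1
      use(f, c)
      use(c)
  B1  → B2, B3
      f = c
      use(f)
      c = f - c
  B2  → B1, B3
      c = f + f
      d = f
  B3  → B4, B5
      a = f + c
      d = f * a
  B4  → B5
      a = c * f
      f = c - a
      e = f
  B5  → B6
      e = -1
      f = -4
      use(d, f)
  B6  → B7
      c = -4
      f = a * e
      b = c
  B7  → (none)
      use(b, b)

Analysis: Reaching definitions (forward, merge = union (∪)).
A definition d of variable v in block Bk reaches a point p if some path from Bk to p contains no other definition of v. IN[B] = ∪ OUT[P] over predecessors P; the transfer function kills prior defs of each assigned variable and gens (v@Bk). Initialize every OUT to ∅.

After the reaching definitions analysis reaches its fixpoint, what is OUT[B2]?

Fixpoint table:
  B0: | IN={} | OUT={c@B0}
  B1: | IN={c@B0, c@B2, d@B2, f@B1} | OUT={c@B1, d@B2, f@B1}
  B2: | IN={c@B1, d@B2, f@B1} | OUT={c@B2, d@B2, f@B1}
  B3: | IN={c@B1, c@B2, d@B2, f@B1} | OUT={a@B3, c@B1, c@B2, d@B3, f@B1}
  B4: | IN={a@B3, c@B1, c@B2, d@B3, f@B1} | OUT={a@B4, c@B1, c@B2, d@B3, e@B4, f@B4}
  B5: | IN={a@B3, a@B4, c@B1, c@B2, d@B3, e@B4, f@B1, f@B4} | OUT={a@B3, a@B4, c@B1, c@B2, d@B3, e@B5, f@B5}
  B6: | IN={a@B3, a@B4, c@B1, c@B2, d@B3, e@B5, f@B5} | OUT={a@B3, a@B4, b@B6, c@B6, d@B3, e@B5, f@B6}
  B7: | IN={a@B3, a@B4, b@B6, c@B6, d@B3, e@B5, f@B6} | OUT={a@B3, a@B4, b@B6, c@B6, d@B3, e@B5, f@B6}

Merge at B2: IN[B2] = OUT[B1] = {c@B1, d@B2, f@B1}
Applying B2's transfer function to that IN value gives OUT[B2] (row B2 above).

Answer: {c@B2, d@B2, f@B1}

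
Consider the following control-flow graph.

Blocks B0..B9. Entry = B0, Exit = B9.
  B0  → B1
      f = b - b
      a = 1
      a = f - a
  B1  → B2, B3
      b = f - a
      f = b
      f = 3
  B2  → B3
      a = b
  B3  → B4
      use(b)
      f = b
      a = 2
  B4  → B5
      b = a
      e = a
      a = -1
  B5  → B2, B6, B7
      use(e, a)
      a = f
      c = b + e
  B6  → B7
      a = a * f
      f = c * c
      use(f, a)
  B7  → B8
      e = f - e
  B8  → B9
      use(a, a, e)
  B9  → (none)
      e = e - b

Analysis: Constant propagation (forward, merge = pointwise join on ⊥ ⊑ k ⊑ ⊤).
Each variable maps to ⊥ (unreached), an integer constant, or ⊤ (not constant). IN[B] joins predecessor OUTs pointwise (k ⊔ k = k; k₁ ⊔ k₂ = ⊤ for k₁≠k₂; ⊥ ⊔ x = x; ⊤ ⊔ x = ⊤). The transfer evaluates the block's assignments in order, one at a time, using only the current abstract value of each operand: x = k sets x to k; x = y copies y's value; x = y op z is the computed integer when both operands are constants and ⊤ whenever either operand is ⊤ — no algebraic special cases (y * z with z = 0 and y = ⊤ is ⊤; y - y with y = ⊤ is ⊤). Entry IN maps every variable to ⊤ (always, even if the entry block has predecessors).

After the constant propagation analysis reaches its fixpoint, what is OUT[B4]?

Converged values:
  B0: | IN=(all ⊤) | OUT=(all ⊤)
  B1: | IN=(all ⊤) | OUT={f:3; rest ⊤}
  B2: | IN=(all ⊤) | OUT=(all ⊤)
  B3: | IN=(all ⊤) | OUT={a:2; rest ⊤}
  B4: | IN={a:2; rest ⊤} | OUT={a:-1, b:2, e:2; rest ⊤}
  B5: | IN={a:-1, b:2, e:2; rest ⊤} | OUT={b:2, c:4, e:2; rest ⊤}
  B6: | IN={b:2, c:4, e:2; rest ⊤} | OUT={b:2, c:4, e:2, f:16; rest ⊤}
  B7: | IN={b:2, c:4, e:2; rest ⊤} | OUT={b:2, c:4; rest ⊤}
  B8: | IN={b:2, c:4; rest ⊤} | OUT={b:2, c:4; rest ⊤}
  B9: | IN={b:2, c:4; rest ⊤} | OUT={b:2, c:4; rest ⊤}

Merge at B4: IN[B4] = OUT[B3] = {a: 2, b: ⊤, c: ⊤, d: ⊤, e: ⊤, f: ⊤}
Applying B4's transfer function to that IN value gives OUT[B4] (row B4 above).

Answer: {a: -1, b: 2, c: ⊤, d: ⊤, e: 2, f: ⊤}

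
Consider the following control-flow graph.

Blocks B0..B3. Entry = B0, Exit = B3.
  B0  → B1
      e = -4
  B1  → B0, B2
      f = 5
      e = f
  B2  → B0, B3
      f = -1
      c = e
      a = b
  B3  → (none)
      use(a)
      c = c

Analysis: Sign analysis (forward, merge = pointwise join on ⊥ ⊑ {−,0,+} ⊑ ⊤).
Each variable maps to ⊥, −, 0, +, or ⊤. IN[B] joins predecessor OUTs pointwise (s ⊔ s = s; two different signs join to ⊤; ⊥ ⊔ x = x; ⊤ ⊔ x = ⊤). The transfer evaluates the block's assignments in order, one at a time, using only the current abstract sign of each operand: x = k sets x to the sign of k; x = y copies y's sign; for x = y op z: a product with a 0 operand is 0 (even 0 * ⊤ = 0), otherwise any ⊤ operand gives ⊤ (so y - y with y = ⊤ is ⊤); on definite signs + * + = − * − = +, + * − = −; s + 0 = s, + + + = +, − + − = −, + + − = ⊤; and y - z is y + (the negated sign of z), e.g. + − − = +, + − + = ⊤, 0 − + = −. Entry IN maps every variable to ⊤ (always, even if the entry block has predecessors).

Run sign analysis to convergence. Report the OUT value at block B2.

Answer: {a: ⊤, b: ⊤, c: +, d: ⊤, e: +, f: -}

Trace:
Per-block solution:
  B0:  IN=(all ⊤)  OUT={e:-; rest ⊤}
  B1:  IN={e:-; rest ⊤}  OUT={e:+, f:+; rest ⊤}
  B2:  IN={e:+, f:+; rest ⊤}  OUT={c:+, e:+, f:-; rest ⊤}
  B3:  IN={c:+, e:+, f:-; rest ⊤}  OUT={c:+, e:+, f:-; rest ⊤}

Merge at B2: IN[B2] = OUT[B1] = {a: ⊤, b: ⊤, c: ⊤, d: ⊤, e: +, f: +}
Applying B2's transfer function to that IN value gives OUT[B2] (row B2 above).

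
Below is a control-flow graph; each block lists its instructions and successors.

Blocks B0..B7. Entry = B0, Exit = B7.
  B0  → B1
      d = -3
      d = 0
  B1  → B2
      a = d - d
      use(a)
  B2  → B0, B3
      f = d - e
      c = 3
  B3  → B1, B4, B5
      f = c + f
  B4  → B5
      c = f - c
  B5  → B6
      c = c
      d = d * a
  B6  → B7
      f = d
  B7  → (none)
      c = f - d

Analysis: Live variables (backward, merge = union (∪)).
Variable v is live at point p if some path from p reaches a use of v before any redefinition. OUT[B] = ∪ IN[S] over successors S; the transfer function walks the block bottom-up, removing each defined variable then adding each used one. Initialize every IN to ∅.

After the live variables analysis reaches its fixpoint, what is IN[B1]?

Per-block solution:
  B0:  IN={e}  OUT={d, e}
  B1:  IN={d, e}  OUT={a, d, e}
  B2:  IN={a, d, e}  OUT={a, c, d, e, f}
  B3:  IN={a, c, d, e, f}  OUT={a, c, d, e, f}
  B4:  IN={a, c, d, f}  OUT={a, c, d}
  B5:  IN={a, c, d}  OUT={d}
  B6:  IN={d}  OUT={d, f}
  B7:  IN={d, f}  OUT={}

Merge at B1: OUT[B1] = IN[B2] = {a, d, e}
Applying B1's transfer function to that OUT value gives IN[B1] (row B1 above).

Answer: {d, e}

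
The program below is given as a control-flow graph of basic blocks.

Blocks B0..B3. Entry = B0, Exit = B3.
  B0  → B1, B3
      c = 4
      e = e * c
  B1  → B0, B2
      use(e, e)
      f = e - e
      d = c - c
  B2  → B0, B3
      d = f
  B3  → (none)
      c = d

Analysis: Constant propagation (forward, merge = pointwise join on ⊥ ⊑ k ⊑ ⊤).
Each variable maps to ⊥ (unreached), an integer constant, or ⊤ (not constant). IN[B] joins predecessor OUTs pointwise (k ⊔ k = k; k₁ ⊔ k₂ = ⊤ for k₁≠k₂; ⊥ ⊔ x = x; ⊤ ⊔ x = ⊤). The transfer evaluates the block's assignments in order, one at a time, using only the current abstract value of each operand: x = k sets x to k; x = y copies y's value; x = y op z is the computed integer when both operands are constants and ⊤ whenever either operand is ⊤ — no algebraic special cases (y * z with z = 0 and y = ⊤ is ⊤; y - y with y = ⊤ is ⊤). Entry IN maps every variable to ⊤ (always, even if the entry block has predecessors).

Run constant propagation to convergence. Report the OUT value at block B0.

Converged values:
  B0: | IN=(all ⊤) | OUT={c:4; rest ⊤}
  B1: | IN={c:4; rest ⊤} | OUT={c:4, d:0; rest ⊤}
  B2: | IN={c:4, d:0; rest ⊤} | OUT={c:4; rest ⊤}
  B3: | IN={c:4; rest ⊤} | OUT=(all ⊤)

Merge at B0 (entry node, so the boundary value (all ⊤) is joined with the incoming edge(s)): IN[B0] = (all ⊤) ⊔ OUT[B1] ⊔ OUT[B2] = {a: ⊤, b: ⊤, c: ⊤, d: ⊤, e: ⊤, f: ⊤}
Applying B0's transfer function to that IN value gives OUT[B0] (row B0 above).

Answer: {a: ⊤, b: ⊤, c: 4, d: ⊤, e: ⊤, f: ⊤}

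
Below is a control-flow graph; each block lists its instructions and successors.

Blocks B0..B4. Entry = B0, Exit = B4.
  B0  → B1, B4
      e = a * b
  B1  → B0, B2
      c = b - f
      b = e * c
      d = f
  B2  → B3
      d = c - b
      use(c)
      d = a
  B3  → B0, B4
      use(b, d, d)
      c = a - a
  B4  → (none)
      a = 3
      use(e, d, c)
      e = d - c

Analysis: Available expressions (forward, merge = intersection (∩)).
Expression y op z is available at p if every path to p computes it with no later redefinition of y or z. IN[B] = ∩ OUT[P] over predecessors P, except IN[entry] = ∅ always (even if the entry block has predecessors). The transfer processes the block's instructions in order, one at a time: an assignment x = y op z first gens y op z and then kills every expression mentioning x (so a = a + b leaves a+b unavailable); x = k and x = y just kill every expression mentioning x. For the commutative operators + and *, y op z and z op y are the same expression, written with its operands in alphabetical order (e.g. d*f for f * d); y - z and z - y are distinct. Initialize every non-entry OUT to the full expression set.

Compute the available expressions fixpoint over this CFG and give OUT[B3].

Fixpoint table:
  B0:   IN={}   OUT={a*b}
  B1:   IN={a*b}   OUT={c*e}
  B2:   IN={c*e}   OUT={c*e, c-b}
  B3:   IN={c*e, c-b}   OUT={a-a}
  B4:   IN={}   OUT={d-c}

Merge at B3: IN[B3] = OUT[B2] = {c*e, c-b}
Applying B3's transfer function to that IN value gives OUT[B3] (row B3 above).

Answer: {a-a}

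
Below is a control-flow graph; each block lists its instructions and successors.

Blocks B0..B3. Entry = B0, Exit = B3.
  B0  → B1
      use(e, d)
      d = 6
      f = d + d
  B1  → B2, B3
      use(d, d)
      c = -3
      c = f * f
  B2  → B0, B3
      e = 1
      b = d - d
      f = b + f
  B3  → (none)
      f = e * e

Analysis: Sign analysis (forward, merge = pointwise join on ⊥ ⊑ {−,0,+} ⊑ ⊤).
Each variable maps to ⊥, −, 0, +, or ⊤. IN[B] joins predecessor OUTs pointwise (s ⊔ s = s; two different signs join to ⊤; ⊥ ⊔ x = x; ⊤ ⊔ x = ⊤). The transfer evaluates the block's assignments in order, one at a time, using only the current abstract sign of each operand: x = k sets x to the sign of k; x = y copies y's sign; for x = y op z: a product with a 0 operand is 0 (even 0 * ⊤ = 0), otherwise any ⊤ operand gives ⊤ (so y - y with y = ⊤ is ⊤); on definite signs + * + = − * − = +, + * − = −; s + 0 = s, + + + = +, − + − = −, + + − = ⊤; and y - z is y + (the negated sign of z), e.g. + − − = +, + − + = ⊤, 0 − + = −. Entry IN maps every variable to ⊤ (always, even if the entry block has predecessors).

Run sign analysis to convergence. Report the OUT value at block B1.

Answer: {a: ⊤, b: ⊤, c: +, d: +, e: ⊤, f: +}

Derivation:
Converged values:
  B0: | IN=(all ⊤) | OUT={d:+, f:+; rest ⊤}
  B1: | IN={d:+, f:+; rest ⊤} | OUT={c:+, d:+, f:+; rest ⊤}
  B2: | IN={c:+, d:+, f:+; rest ⊤} | OUT={c:+, d:+, e:+; rest ⊤}
  B3: | IN={c:+, d:+; rest ⊤} | OUT={c:+, d:+; rest ⊤}

Merge at B1: IN[B1] = OUT[B0] = {a: ⊤, b: ⊤, c: ⊤, d: +, e: ⊤, f: +}
Applying B1's transfer function to that IN value gives OUT[B1] (row B1 above).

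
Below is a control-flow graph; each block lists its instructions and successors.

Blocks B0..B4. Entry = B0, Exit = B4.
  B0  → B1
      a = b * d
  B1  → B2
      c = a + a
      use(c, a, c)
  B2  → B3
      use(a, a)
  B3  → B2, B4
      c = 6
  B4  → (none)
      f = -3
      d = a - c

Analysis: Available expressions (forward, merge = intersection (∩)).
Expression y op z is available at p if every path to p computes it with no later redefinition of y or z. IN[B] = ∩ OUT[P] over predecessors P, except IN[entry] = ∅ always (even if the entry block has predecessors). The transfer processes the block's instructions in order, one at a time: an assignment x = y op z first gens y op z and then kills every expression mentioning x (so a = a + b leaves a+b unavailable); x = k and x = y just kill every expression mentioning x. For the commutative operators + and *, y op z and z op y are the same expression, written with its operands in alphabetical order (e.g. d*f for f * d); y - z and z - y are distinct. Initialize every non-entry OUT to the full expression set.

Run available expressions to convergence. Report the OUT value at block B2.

Answer: {a+a, b*d}

Working:
Fixpoint table:
  B0: | IN={} | OUT={b*d}
  B1: | IN={b*d} | OUT={a+a, b*d}
  B2: | IN={a+a, b*d} | OUT={a+a, b*d}
  B3: | IN={a+a, b*d} | OUT={a+a, b*d}
  B4: | IN={a+a, b*d} | OUT={a+a, a-c}

Merge at B2: IN[B2] = OUT[B1] ∩ OUT[B3] = {a+a, b*d}
Applying B2's transfer function to that IN value gives OUT[B2] (row B2 above).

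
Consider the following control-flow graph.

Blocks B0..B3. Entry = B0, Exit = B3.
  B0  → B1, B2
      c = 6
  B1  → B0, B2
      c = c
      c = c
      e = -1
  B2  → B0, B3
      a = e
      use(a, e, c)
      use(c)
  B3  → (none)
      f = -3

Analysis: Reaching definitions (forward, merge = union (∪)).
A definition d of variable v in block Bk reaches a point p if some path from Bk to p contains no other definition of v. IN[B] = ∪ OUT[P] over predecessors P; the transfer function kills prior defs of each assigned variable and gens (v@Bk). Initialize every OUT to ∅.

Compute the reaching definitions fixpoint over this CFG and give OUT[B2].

Answer: {a@B2, c@B0, c@B1, e@B1}

Derivation:
Per-block solution:
  B0: | IN={a@B2, c@B0, c@B1, e@B1} | OUT={a@B2, c@B0, e@B1}
  B1: | IN={a@B2, c@B0, e@B1} | OUT={a@B2, c@B1, e@B1}
  B2: | IN={a@B2, c@B0, c@B1, e@B1} | OUT={a@B2, c@B0, c@B1, e@B1}
  B3: | IN={a@B2, c@B0, c@B1, e@B1} | OUT={a@B2, c@B0, c@B1, e@B1, f@B3}

Merge at B2: IN[B2] = OUT[B0] ⊔ OUT[B1] = {a@B2, c@B0, c@B1, e@B1}
Applying B2's transfer function to that IN value gives OUT[B2] (row B2 above).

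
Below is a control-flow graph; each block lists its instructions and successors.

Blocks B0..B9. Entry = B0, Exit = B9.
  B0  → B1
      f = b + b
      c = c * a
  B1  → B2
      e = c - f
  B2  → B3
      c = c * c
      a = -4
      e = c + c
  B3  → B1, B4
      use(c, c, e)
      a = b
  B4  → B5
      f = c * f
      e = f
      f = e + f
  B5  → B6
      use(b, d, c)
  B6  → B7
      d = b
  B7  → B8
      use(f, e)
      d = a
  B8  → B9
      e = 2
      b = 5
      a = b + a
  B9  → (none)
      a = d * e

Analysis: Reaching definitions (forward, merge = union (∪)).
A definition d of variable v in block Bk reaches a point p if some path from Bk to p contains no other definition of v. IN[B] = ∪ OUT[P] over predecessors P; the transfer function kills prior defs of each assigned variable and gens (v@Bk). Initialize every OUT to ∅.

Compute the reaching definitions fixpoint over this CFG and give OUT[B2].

Answer: {a@B2, c@B2, e@B2, f@B0}

Derivation:
Per-block solution:
  B0:  IN={}  OUT={c@B0, f@B0}
  B1:  IN={a@B3, c@B0, c@B2, e@B2, f@B0}  OUT={a@B3, c@B0, c@B2, e@B1, f@B0}
  B2:  IN={a@B3, c@B0, c@B2, e@B1, f@B0}  OUT={a@B2, c@B2, e@B2, f@B0}
  B3:  IN={a@B2, c@B2, e@B2, f@B0}  OUT={a@B3, c@B2, e@B2, f@B0}
  B4:  IN={a@B3, c@B2, e@B2, f@B0}  OUT={a@B3, c@B2, e@B4, f@B4}
  B5:  IN={a@B3, c@B2, e@B4, f@B4}  OUT={a@B3, c@B2, e@B4, f@B4}
  B6:  IN={a@B3, c@B2, e@B4, f@B4}  OUT={a@B3, c@B2, d@B6, e@B4, f@B4}
  B7:  IN={a@B3, c@B2, d@B6, e@B4, f@B4}  OUT={a@B3, c@B2, d@B7, e@B4, f@B4}
  B8:  IN={a@B3, c@B2, d@B7, e@B4, f@B4}  OUT={a@B8, b@B8, c@B2, d@B7, e@B8, f@B4}
  B9:  IN={a@B8, b@B8, c@B2, d@B7, e@B8, f@B4}  OUT={a@B9, b@B8, c@B2, d@B7, e@B8, f@B4}

Merge at B2: IN[B2] = OUT[B1] = {a@B3, c@B0, c@B2, e@B1, f@B0}
Applying B2's transfer function to that IN value gives OUT[B2] (row B2 above).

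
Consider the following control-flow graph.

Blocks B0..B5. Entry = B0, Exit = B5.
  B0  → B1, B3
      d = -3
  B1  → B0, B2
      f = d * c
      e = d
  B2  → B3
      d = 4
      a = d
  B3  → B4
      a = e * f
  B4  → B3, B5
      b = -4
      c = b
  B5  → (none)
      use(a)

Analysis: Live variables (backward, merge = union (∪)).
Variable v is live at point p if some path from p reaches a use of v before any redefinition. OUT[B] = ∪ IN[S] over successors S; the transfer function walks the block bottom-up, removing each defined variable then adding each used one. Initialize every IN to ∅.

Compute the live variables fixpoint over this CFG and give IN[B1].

Converged values:
  B0:   IN={c, e, f}   OUT={c, d, e, f}
  B1:   IN={c, d}   OUT={c, e, f}
  B2:   IN={e, f}   OUT={e, f}
  B3:   IN={e, f}   OUT={a, e, f}
  B4:   IN={a, e, f}   OUT={a, e, f}
  B5:   IN={a}   OUT={}

Merge at B1: OUT[B1] = IN[B0] ⊔ IN[B2] = {c, e, f}
Applying B1's transfer function to that OUT value gives IN[B1] (row B1 above).

Answer: {c, d}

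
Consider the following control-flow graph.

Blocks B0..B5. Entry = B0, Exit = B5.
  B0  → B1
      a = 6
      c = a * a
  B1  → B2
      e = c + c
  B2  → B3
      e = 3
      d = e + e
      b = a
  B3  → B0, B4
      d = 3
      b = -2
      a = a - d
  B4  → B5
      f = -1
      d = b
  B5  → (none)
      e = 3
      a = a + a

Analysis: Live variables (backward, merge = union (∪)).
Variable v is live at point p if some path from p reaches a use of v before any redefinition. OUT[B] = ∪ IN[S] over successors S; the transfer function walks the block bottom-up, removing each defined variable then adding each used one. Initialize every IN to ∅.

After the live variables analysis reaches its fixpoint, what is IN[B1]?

Answer: {a, c}

Trace:
Fixpoint table:
  B0:   IN={}   OUT={a, c}
  B1:   IN={a, c}   OUT={a}
  B2:   IN={a}   OUT={a}
  B3:   IN={a}   OUT={a, b}
  B4:   IN={a, b}   OUT={a}
  B5:   IN={a}   OUT={}

Merge at B1: OUT[B1] = IN[B2] = {a}
Applying B1's transfer function to that OUT value gives IN[B1] (row B1 above).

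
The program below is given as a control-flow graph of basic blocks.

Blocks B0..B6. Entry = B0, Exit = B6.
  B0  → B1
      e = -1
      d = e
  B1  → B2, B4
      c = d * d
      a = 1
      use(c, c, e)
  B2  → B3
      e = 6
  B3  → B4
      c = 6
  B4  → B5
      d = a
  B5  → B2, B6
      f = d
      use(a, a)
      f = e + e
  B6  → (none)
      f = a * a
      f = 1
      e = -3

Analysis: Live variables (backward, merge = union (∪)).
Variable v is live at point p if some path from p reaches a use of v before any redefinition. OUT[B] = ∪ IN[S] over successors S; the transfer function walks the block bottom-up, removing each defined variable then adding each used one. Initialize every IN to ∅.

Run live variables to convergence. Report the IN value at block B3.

Answer: {a, e}

Working:
Fixpoint table:
  B0: | IN={} | OUT={d, e}
  B1: | IN={d, e} | OUT={a, e}
  B2: | IN={a} | OUT={a, e}
  B3: | IN={a, e} | OUT={a, e}
  B4: | IN={a, e} | OUT={a, d, e}
  B5: | IN={a, d, e} | OUT={a}
  B6: | IN={a} | OUT={}

Merge at B3: OUT[B3] = IN[B4] = {a, e}
Applying B3's transfer function to that OUT value gives IN[B3] (row B3 above).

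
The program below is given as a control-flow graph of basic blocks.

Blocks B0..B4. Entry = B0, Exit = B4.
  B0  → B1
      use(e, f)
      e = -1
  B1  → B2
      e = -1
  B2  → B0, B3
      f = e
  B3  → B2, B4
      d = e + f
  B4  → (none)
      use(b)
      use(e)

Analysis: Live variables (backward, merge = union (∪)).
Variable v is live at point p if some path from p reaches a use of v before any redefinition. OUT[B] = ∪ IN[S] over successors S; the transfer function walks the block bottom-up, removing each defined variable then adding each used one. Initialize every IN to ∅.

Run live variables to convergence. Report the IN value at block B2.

Fixpoint table:
  B0:  IN={b, e, f}  OUT={b}
  B1:  IN={b}  OUT={b, e}
  B2:  IN={b, e}  OUT={b, e, f}
  B3:  IN={b, e, f}  OUT={b, e}
  B4:  IN={b, e}  OUT={}

Merge at B2: OUT[B2] = IN[B0] ⊔ IN[B3] = {b, e, f}
Applying B2's transfer function to that OUT value gives IN[B2] (row B2 above).

Answer: {b, e}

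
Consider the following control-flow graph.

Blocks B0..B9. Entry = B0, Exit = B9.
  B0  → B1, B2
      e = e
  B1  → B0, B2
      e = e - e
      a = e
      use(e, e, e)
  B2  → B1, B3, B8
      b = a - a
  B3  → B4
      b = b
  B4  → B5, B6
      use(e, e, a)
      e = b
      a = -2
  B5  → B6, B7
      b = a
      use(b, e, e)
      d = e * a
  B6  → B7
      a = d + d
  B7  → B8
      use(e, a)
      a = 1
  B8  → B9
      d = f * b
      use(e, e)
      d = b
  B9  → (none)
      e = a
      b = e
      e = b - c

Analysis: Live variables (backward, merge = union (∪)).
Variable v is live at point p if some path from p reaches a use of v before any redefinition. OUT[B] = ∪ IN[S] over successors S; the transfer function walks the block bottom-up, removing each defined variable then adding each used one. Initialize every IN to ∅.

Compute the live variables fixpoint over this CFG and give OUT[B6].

Answer: {a, b, c, e, f}

Working:
Converged values:
  B0:   IN={a, c, d, e, f}   OUT={a, c, d, e, f}
  B1:   IN={c, d, e, f}   OUT={a, c, d, e, f}
  B2:   IN={a, c, d, e, f}   OUT={a, b, c, d, e, f}
  B3:   IN={a, b, c, d, e, f}   OUT={a, b, c, d, e, f}
  B4:   IN={a, b, c, d, e, f}   OUT={a, b, c, d, e, f}
  B5:   IN={a, c, e, f}   OUT={a, b, c, d, e, f}
  B6:   IN={b, c, d, e, f}   OUT={a, b, c, e, f}
  B7:   IN={a, b, c, e, f}   OUT={a, b, c, e, f}
  B8:   IN={a, b, c, e, f}   OUT={a, c}
  B9:   IN={a, c}   OUT={}

Merge at B6: OUT[B6] = IN[B7] = {a, b, c, e, f}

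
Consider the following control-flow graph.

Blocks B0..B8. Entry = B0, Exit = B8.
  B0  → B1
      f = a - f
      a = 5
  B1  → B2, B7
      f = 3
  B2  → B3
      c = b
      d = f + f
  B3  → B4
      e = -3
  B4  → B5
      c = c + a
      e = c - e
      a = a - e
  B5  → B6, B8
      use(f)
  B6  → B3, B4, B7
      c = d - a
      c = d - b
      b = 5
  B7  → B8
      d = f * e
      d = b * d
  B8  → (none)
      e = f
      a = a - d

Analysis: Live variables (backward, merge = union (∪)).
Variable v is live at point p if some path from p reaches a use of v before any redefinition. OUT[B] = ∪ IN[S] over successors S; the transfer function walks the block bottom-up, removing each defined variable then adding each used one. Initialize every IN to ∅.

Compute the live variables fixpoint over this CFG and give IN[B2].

Fixpoint table:
  B0:  IN={a, b, e, f}  OUT={a, b, e}
  B1:  IN={a, b, e}  OUT={a, b, e, f}
  B2:  IN={a, b, f}  OUT={a, b, c, d, f}
  B3:  IN={a, b, c, d, f}  OUT={a, b, c, d, e, f}
  B4:  IN={a, b, c, d, e, f}  OUT={a, b, d, e, f}
  B5:  IN={a, b, d, e, f}  OUT={a, b, d, e, f}
  B6:  IN={a, b, d, e, f}  OUT={a, b, c, d, e, f}
  B7:  IN={a, b, e, f}  OUT={a, d, f}
  B8:  IN={a, d, f}  OUT={}

Merge at B2: OUT[B2] = IN[B3] = {a, b, c, d, f}
Applying B2's transfer function to that OUT value gives IN[B2] (row B2 above).

Answer: {a, b, f}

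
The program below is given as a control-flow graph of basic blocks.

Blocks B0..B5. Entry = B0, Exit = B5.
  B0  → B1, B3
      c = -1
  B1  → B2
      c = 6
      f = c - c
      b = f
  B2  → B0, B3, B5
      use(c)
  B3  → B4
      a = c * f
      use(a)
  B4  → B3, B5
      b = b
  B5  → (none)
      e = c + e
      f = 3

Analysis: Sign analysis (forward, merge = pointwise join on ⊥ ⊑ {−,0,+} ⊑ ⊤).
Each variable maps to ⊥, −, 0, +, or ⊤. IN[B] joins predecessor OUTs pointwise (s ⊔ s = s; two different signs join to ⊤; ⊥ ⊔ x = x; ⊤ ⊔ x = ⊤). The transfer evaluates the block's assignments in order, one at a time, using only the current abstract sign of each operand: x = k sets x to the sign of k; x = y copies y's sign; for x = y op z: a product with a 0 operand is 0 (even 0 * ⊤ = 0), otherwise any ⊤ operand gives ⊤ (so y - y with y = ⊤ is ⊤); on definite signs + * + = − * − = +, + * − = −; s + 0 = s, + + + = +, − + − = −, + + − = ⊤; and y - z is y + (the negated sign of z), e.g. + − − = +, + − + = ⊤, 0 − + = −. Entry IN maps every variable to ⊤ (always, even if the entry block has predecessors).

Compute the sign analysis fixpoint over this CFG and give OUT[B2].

Converged values:
  B0:  IN=(all ⊤)  OUT={c:-; rest ⊤}
  B1:  IN={c:-; rest ⊤}  OUT={c:+; rest ⊤}
  B2:  IN={c:+; rest ⊤}  OUT={c:+; rest ⊤}
  B3:  IN=(all ⊤)  OUT=(all ⊤)
  B4:  IN=(all ⊤)  OUT=(all ⊤)
  B5:  IN=(all ⊤)  OUT={f:+; rest ⊤}

Merge at B2: IN[B2] = OUT[B1] = {a: ⊤, b: ⊤, c: +, d: ⊤, e: ⊤, f: ⊤}
Applying B2's transfer function to that IN value gives OUT[B2] (row B2 above).

Answer: {a: ⊤, b: ⊤, c: +, d: ⊤, e: ⊤, f: ⊤}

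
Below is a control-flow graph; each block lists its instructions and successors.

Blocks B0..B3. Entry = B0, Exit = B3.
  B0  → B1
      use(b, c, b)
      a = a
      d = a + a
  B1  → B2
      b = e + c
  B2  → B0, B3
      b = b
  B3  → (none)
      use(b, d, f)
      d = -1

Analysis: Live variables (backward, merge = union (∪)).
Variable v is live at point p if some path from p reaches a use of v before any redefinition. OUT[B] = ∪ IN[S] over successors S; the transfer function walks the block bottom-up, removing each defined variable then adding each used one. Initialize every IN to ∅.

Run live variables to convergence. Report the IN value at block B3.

Fixpoint table:
  B0: | IN={a, b, c, e, f} | OUT={a, c, d, e, f}
  B1: | IN={a, c, d, e, f} | OUT={a, b, c, d, e, f}
  B2: | IN={a, b, c, d, e, f} | OUT={a, b, c, d, e, f}
  B3: | IN={b, d, f} | OUT={}

B3 is the boundary node: OUT[B3] = {}
Applying B3's transfer function to that OUT value gives IN[B3] (row B3 above).

Answer: {b, d, f}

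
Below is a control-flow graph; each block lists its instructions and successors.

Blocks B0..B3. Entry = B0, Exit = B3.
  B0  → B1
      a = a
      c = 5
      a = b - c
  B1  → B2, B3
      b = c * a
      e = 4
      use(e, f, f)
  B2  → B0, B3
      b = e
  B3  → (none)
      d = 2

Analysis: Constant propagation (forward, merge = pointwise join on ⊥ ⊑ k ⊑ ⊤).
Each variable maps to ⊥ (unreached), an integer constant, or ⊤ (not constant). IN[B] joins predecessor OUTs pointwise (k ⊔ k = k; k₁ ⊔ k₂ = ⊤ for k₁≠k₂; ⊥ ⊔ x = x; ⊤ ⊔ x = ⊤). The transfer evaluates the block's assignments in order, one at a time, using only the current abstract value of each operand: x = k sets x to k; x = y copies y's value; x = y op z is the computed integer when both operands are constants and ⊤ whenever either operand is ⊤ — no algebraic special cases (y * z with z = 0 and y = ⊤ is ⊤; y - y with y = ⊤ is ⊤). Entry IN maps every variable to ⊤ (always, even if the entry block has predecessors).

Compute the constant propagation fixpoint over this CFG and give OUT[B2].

Answer: {a: ⊤, b: 4, c: 5, d: ⊤, e: 4, f: ⊤}

Derivation:
Converged values:
  B0:  IN=(all ⊤)  OUT={c:5; rest ⊤}
  B1:  IN={c:5; rest ⊤}  OUT={c:5, e:4; rest ⊤}
  B2:  IN={c:5, e:4; rest ⊤}  OUT={b:4, c:5, e:4; rest ⊤}
  B3:  IN={c:5, e:4; rest ⊤}  OUT={c:5, d:2, e:4; rest ⊤}

Merge at B2: IN[B2] = OUT[B1] = {a: ⊤, b: ⊤, c: 5, d: ⊤, e: 4, f: ⊤}
Applying B2's transfer function to that IN value gives OUT[B2] (row B2 above).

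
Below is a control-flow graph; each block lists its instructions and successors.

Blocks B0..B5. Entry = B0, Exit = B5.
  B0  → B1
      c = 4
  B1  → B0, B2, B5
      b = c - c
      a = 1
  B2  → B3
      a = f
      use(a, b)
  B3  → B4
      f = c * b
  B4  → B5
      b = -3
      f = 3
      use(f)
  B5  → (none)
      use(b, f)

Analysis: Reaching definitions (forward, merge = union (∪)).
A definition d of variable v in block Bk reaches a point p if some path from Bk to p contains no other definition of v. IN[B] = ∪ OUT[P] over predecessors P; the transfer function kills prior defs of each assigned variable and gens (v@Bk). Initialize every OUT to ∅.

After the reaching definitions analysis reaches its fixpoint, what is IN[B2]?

Answer: {a@B1, b@B1, c@B0}

Trace:
Converged values:
  B0:   IN={a@B1, b@B1, c@B0}   OUT={a@B1, b@B1, c@B0}
  B1:   IN={a@B1, b@B1, c@B0}   OUT={a@B1, b@B1, c@B0}
  B2:   IN={a@B1, b@B1, c@B0}   OUT={a@B2, b@B1, c@B0}
  B3:   IN={a@B2, b@B1, c@B0}   OUT={a@B2, b@B1, c@B0, f@B3}
  B4:   IN={a@B2, b@B1, c@B0, f@B3}   OUT={a@B2, b@B4, c@B0, f@B4}
  B5:   IN={a@B1, a@B2, b@B1, b@B4, c@B0, f@B4}   OUT={a@B1, a@B2, b@B1, b@B4, c@B0, f@B4}

Merge at B2: IN[B2] = OUT[B1] = {a@B1, b@B1, c@B0}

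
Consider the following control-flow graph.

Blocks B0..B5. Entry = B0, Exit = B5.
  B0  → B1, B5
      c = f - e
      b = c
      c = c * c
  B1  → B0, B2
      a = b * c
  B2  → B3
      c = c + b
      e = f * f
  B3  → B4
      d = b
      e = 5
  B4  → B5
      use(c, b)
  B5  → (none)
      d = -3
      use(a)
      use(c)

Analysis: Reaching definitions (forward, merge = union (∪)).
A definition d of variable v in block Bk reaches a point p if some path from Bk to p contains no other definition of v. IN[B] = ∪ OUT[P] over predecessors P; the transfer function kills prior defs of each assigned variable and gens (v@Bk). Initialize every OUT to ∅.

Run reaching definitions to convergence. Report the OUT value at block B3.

Per-block solution:
  B0:   IN={a@B1, b@B0, c@B0}   OUT={a@B1, b@B0, c@B0}
  B1:   IN={a@B1, b@B0, c@B0}   OUT={a@B1, b@B0, c@B0}
  B2:   IN={a@B1, b@B0, c@B0}   OUT={a@B1, b@B0, c@B2, e@B2}
  B3:   IN={a@B1, b@B0, c@B2, e@B2}   OUT={a@B1, b@B0, c@B2, d@B3, e@B3}
  B4:   IN={a@B1, b@B0, c@B2, d@B3, e@B3}   OUT={a@B1, b@B0, c@B2, d@B3, e@B3}
  B5:   IN={a@B1, b@B0, c@B0, c@B2, d@B3, e@B3}   OUT={a@B1, b@B0, c@B0, c@B2, d@B5, e@B3}

Merge at B3: IN[B3] = OUT[B2] = {a@B1, b@B0, c@B2, e@B2}
Applying B3's transfer function to that IN value gives OUT[B3] (row B3 above).

Answer: {a@B1, b@B0, c@B2, d@B3, e@B3}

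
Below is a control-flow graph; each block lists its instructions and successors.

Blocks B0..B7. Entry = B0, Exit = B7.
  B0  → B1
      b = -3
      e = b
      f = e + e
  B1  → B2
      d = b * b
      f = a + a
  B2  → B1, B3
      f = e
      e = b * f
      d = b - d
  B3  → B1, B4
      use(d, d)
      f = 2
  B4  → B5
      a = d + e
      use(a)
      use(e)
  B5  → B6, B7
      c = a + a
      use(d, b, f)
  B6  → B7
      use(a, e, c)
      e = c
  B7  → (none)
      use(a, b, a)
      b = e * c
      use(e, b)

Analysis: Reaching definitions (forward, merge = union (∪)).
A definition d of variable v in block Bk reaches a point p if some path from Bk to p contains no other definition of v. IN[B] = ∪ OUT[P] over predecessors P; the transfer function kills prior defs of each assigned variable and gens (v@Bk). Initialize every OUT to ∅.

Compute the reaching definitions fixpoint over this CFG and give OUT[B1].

Converged values:
  B0:  IN={}  OUT={b@B0, e@B0, f@B0}
  B1:  IN={b@B0, d@B2, e@B0, e@B2, f@B0, f@B2, f@B3}  OUT={b@B0, d@B1, e@B0, e@B2, f@B1}
  B2:  IN={b@B0, d@B1, e@B0, e@B2, f@B1}  OUT={b@B0, d@B2, e@B2, f@B2}
  B3:  IN={b@B0, d@B2, e@B2, f@B2}  OUT={b@B0, d@B2, e@B2, f@B3}
  B4:  IN={b@B0, d@B2, e@B2, f@B3}  OUT={a@B4, b@B0, d@B2, e@B2, f@B3}
  B5:  IN={a@B4, b@B0, d@B2, e@B2, f@B3}  OUT={a@B4, b@B0, c@B5, d@B2, e@B2, f@B3}
  B6:  IN={a@B4, b@B0, c@B5, d@B2, e@B2, f@B3}  OUT={a@B4, b@B0, c@B5, d@B2, e@B6, f@B3}
  B7:  IN={a@B4, b@B0, c@B5, d@B2, e@B2, e@B6, f@B3}  OUT={a@B4, b@B7, c@B5, d@B2, e@B2, e@B6, f@B3}

Merge at B1: IN[B1] = OUT[B0] ⊔ OUT[B2] ⊔ OUT[B3] = {b@B0, d@B2, e@B0, e@B2, f@B0, f@B2, f@B3}
Applying B1's transfer function to that IN value gives OUT[B1] (row B1 above).

Answer: {b@B0, d@B1, e@B0, e@B2, f@B1}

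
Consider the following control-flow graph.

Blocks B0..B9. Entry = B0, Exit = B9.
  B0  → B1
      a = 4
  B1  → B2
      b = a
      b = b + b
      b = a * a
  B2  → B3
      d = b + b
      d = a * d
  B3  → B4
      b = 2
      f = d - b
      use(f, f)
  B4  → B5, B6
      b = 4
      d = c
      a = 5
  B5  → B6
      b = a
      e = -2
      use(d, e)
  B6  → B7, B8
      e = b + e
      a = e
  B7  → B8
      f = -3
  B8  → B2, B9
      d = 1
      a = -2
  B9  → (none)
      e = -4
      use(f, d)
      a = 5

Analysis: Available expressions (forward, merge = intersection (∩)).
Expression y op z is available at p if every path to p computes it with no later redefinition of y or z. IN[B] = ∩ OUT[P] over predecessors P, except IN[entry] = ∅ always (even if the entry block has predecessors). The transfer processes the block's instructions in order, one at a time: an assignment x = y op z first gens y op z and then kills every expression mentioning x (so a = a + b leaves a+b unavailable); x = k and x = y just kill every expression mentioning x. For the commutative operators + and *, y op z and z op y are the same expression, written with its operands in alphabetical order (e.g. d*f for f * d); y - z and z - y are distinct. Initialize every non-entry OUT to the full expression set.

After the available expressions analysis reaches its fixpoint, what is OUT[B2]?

Per-block solution:
  B0: | IN={} | OUT={}
  B1: | IN={} | OUT={a*a}
  B2: | IN={} | OUT={b+b}
  B3: | IN={b+b} | OUT={d-b}
  B4: | IN={d-b} | OUT={}
  B5: | IN={} | OUT={}
  B6: | IN={} | OUT={}
  B7: | IN={} | OUT={}
  B8: | IN={} | OUT={}
  B9: | IN={} | OUT={}

Merge at B2: IN[B2] = OUT[B1] ∩ OUT[B8] = {}
Applying B2's transfer function to that IN value gives OUT[B2] (row B2 above).

Answer: {b+b}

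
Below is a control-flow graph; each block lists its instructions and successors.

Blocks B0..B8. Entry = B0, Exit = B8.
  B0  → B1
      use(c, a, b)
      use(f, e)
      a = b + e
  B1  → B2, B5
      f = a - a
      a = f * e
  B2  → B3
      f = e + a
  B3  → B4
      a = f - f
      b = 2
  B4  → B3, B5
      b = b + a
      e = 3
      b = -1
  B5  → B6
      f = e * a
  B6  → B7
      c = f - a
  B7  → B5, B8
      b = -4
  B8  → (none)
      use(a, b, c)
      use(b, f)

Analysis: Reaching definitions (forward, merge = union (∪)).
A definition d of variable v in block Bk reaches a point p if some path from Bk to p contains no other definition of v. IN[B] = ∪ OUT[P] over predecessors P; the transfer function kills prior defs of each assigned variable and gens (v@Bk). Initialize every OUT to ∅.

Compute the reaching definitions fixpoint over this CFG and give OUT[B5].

Per-block solution:
  B0: | IN={} | OUT={a@B0}
  B1: | IN={a@B0} | OUT={a@B1, f@B1}
  B2: | IN={a@B1, f@B1} | OUT={a@B1, f@B2}
  B3: | IN={a@B1, a@B3, b@B4, e@B4, f@B2} | OUT={a@B3, b@B3, e@B4, f@B2}
  B4: | IN={a@B3, b@B3, e@B4, f@B2} | OUT={a@B3, b@B4, e@B4, f@B2}
  B5: | IN={a@B1, a@B3, b@B4, b@B7, c@B6, e@B4, f@B1, f@B2, f@B5} | OUT={a@B1, a@B3, b@B4, b@B7, c@B6, e@B4, f@B5}
  B6: | IN={a@B1, a@B3, b@B4, b@B7, c@B6, e@B4, f@B5} | OUT={a@B1, a@B3, b@B4, b@B7, c@B6, e@B4, f@B5}
  B7: | IN={a@B1, a@B3, b@B4, b@B7, c@B6, e@B4, f@B5} | OUT={a@B1, a@B3, b@B7, c@B6, e@B4, f@B5}
  B8: | IN={a@B1, a@B3, b@B7, c@B6, e@B4, f@B5} | OUT={a@B1, a@B3, b@B7, c@B6, e@B4, f@B5}

Merge at B5: IN[B5] = OUT[B1] ⊔ OUT[B4] ⊔ OUT[B7] = {a@B1, a@B3, b@B4, b@B7, c@B6, e@B4, f@B1, f@B2, f@B5}
Applying B5's transfer function to that IN value gives OUT[B5] (row B5 above).

Answer: {a@B1, a@B3, b@B4, b@B7, c@B6, e@B4, f@B5}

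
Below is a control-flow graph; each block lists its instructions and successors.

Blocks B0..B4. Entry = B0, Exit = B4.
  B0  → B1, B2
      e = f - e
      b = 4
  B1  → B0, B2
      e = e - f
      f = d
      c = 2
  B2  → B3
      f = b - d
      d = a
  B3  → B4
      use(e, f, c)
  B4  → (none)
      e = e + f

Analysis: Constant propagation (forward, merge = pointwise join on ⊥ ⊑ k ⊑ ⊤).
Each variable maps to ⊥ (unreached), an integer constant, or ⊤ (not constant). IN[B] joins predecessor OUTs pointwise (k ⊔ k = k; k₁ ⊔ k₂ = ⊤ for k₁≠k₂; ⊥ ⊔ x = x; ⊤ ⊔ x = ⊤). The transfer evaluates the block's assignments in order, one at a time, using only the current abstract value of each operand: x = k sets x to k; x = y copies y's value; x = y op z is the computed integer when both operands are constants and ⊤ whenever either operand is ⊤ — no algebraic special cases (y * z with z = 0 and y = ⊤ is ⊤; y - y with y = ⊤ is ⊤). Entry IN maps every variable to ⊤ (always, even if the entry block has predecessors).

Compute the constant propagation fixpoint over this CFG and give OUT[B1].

Answer: {a: ⊤, b: 4, c: 2, d: ⊤, e: ⊤, f: ⊤}

Working:
Fixpoint table:
  B0:   IN=(all ⊤)   OUT={b:4; rest ⊤}
  B1:   IN={b:4; rest ⊤}   OUT={b:4, c:2; rest ⊤}
  B2:   IN={b:4; rest ⊤}   OUT={b:4; rest ⊤}
  B3:   IN={b:4; rest ⊤}   OUT={b:4; rest ⊤}
  B4:   IN={b:4; rest ⊤}   OUT={b:4; rest ⊤}

Merge at B1: IN[B1] = OUT[B0] = {a: ⊤, b: 4, c: ⊤, d: ⊤, e: ⊤, f: ⊤}
Applying B1's transfer function to that IN value gives OUT[B1] (row B1 above).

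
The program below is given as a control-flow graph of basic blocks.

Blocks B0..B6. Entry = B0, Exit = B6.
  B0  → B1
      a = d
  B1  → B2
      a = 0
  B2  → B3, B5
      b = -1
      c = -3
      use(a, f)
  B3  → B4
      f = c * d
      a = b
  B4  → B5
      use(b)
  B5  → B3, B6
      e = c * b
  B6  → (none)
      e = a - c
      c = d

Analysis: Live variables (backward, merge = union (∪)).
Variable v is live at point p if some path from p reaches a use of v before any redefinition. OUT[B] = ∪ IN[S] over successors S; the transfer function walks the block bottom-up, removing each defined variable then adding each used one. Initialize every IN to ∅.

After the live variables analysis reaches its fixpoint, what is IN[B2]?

Answer: {a, d, f}

Derivation:
Fixpoint table:
  B0:  IN={d, f}  OUT={d, f}
  B1:  IN={d, f}  OUT={a, d, f}
  B2:  IN={a, d, f}  OUT={a, b, c, d}
  B3:  IN={b, c, d}  OUT={a, b, c, d}
  B4:  IN={a, b, c, d}  OUT={a, b, c, d}
  B5:  IN={a, b, c, d}  OUT={a, b, c, d}
  B6:  IN={a, c, d}  OUT={}

Merge at B2: OUT[B2] = IN[B3] ⊔ IN[B5] = {a, b, c, d}
Applying B2's transfer function to that OUT value gives IN[B2] (row B2 above).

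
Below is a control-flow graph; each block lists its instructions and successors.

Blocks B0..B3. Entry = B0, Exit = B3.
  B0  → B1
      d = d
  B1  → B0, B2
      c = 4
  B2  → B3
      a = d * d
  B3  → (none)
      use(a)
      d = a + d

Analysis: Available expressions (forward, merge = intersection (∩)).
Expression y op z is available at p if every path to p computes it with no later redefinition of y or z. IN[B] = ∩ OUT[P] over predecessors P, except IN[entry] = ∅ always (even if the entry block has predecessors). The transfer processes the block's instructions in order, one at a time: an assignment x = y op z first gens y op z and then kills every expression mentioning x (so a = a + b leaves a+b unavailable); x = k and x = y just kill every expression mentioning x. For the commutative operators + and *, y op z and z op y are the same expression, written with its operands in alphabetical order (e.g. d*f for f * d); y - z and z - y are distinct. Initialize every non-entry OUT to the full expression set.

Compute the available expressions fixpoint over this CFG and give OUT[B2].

Fixpoint table:
  B0: | IN={} | OUT={}
  B1: | IN={} | OUT={}
  B2: | IN={} | OUT={d*d}
  B3: | IN={d*d} | OUT={}

Merge at B2: IN[B2] = OUT[B1] = {}
Applying B2's transfer function to that IN value gives OUT[B2] (row B2 above).

Answer: {d*d}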